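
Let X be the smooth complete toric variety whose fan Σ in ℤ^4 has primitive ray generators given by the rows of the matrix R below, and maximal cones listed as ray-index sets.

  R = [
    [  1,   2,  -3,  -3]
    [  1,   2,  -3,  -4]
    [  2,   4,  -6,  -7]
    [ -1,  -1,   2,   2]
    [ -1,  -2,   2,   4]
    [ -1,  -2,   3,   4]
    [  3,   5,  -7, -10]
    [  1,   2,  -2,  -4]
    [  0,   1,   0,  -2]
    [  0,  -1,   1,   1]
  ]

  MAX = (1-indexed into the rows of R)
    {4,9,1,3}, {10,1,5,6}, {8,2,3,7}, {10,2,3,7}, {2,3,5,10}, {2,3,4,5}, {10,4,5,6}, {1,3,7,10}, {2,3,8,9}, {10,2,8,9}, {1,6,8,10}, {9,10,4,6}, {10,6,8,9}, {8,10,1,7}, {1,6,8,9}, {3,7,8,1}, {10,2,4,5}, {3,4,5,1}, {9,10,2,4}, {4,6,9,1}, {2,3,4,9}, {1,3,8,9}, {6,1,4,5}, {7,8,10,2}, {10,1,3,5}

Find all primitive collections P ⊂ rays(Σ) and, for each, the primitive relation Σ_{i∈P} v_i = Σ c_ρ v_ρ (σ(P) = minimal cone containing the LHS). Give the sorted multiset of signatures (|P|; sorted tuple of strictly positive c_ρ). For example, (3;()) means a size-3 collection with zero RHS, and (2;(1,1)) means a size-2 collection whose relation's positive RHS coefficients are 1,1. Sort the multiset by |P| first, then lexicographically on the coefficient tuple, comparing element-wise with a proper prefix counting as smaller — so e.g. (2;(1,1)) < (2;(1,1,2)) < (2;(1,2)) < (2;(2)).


Primitive collections (15):

  P={2,6}:  v_{2} + v_{6} = 0 — sig = (2;())
  P={5,8}:  v_{5} + v_{8} = 0 — sig = (2;())
  P={1,2}:  v_{1} + v_{2} = v_{3} — sig = (2;(1))
  P={3,6}:  v_{3} + v_{6} = v_{1} — sig = (2;(1))
  P={4,8}:  v_{4} + v_{8} = v_{9} — sig = (2;(1))
  P={5,9}:  v_{5} + v_{9} = v_{4} — sig = (2;(1))
  P={4,7}:  v_{4} + v_{7} = v_{2} + v_{8} — sig = (2;(1,1))
  P={5,7}:  v_{5} + v_{7} = v_{3} + v_{10} — sig = (2;(1,1))
  P={6,7}:  v_{6} + v_{7} = v_{1} + v_{8} + v_{10} — sig = (2;(1,1,1))
  P={7,9}:  v_{7} + v_{9} = v_{2} + 2·v_{8} — sig = (2;(1,2))
  P={1,4,10}:  v_{1} + v_{4} + v_{10} = 0 — sig = (3;())
  P={1,9,10}:  v_{1} + v_{9} + v_{10} = v_{8} — sig = (3;(1))
  P={3,4,10}:  v_{3} + v_{4} + v_{10} = v_{2} — sig = (3;(1))
  P={3,8,10}:  v_{3} + v_{8} + v_{10} = v_{7} — sig = (3;(1))
  P={3,9,10}:  v_{3} + v_{9} + v_{10} = v_{2} + v_{8} — sig = (3;(1,1))

so the primitive-relation signature multiset is
    (2;())
    (2;())
    (2;(1))
    (2;(1))
    (2;(1))
    (2;(1))
    (2;(1,1))
    (2;(1,1))
    (2;(1,1,1))
    (2;(1,2))
    (3;())
    (3;(1))
    (3;(1))
    (3;(1))
    (3;(1,1))


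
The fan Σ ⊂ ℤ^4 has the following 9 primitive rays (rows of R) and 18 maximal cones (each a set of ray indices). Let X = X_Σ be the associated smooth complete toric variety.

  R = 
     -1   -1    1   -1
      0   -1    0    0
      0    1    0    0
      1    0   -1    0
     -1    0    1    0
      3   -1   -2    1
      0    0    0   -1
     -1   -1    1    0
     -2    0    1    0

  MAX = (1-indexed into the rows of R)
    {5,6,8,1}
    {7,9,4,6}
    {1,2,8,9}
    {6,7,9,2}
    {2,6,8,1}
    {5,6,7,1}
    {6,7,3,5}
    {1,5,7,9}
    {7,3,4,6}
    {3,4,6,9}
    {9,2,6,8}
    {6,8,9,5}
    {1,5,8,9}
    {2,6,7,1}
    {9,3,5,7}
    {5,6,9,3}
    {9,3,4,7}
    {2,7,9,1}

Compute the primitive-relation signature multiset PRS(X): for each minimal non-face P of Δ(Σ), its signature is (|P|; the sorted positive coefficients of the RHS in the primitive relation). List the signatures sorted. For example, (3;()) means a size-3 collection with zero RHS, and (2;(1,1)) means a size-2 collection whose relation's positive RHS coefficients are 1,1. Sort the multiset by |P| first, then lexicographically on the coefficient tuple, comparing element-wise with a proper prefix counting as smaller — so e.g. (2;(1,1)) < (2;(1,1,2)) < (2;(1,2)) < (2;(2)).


Minimal non-faces — 12 found among 9 rays, 18 max cones:

  {2,3}:  v_{2} + v_{3} = 0  →  sig = (2;())
  {4,5}:  v_{4} + v_{5} = 0  →  sig = (2;())
  {2,5}:  v_{2} + v_{5} = v_{8}  →  sig = (2;(1))
  {3,8}:  v_{3} + v_{8} = v_{5}  →  sig = (2;(1))
  {4,8}:  v_{4} + v_{8} = v_{2}  →  sig = (2;(1))
  {7,8}:  v_{7} + v_{8} = v_{1}  →  sig = (2;(1))
  {1,3}:  v_{1} + v_{3} = v_{5} + v_{7}  →  sig = (2;(1,1))
  {1,4}:  v_{1} + v_{4} = v_{2} + v_{7}  →  sig = (2;(1,1))
  {2,4}:  v_{2} + v_{4} = v_{6} + v_{7} + v_{9}  →  sig = (2;(1,1,1))
  {1,6,9}:  v_{1} + v_{6} + v_{9} = 2·v_{2}  →  sig = (3;(2))
  {3,6,7,9}:  v_{3} + v_{6} + v_{7} + v_{9} = v_{4}  →  sig = (4;(1))
  {5,6,7,9}:  v_{5} + v_{6} + v_{7} + v_{9} = v_{2}  →  sig = (4;(1))

so the primitive-relation signature multiset is
    |P|=2: 9 collections, coeffs (), (), (1), (1), (1), (1), (1,1), (1,1), (1,1,1)
    |P|=3: 1 collection, coeffs (2)
    |P|=4: 2 collections, coeffs (1), (1)


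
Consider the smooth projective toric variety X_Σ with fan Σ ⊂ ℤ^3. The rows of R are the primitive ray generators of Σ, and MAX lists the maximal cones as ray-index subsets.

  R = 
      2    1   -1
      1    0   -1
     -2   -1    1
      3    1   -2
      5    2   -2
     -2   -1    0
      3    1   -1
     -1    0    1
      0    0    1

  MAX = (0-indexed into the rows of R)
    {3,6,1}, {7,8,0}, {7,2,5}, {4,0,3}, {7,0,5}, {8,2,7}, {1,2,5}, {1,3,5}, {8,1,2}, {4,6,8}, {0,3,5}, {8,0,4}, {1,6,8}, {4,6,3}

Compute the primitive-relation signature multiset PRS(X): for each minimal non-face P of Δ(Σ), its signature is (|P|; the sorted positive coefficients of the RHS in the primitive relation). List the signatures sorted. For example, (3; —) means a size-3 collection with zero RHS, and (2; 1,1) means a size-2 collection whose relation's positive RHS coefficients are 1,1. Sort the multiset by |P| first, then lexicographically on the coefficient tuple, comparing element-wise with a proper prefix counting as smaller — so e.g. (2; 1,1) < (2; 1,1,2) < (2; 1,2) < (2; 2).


Σ has 15 primitive collections:

  P={0,2}:  v_{0} + v_{2} = 0 ; sig = (2; —)
  P={1,7}:  v_{1} + v_{7} = 0 ; sig = (2; —)
  P={0,1}:  v_{0} + v_{1} = v_{3} ; sig = (2; 1)
  P={0,6}:  v_{0} + v_{6} = v_{4} ; sig = (2; 1)
  P={2,3}:  v_{2} + v_{3} = v_{1} ; sig = (2; 1)
  P={2,4}:  v_{2} + v_{4} = v_{6} ; sig = (2; 1)
  P={3,7}:  v_{3} + v_{7} = v_{0} ; sig = (2; 1)
  P={3,8}:  v_{3} + v_{8} = v_{6} ; sig = (2; 1)
  P={4,5}:  v_{4} + v_{5} = v_{3} ; sig = (2; 1)
  P={5,6}:  v_{5} + v_{6} = v_{1} ; sig = (2; 1)
  P={5,8}:  v_{5} + v_{8} = v_{2} ; sig = (2; 1)
  P={1,4}:  v_{1} + v_{4} = v_{3} + v_{6} ; sig = (2; 1,1)
  P={2,6}:  v_{2} + v_{6} = v_{1} + v_{8} ; sig = (2; 1,1)
  P={6,7}:  v_{6} + v_{7} = v_{0} + v_{8} ; sig = (2; 1,1)
  P={4,7}:  v_{4} + v_{7} = 2·v_{0} + v_{8} ; sig = (2; 1,2)

Hence PRS(X_Σ) =
    |P|=2: 15 collections, coeffs (), (), (1), (1), (1), (1), (1), (1), (1), (1), (1), (1,1), (1,1), (1,1), (1,2)


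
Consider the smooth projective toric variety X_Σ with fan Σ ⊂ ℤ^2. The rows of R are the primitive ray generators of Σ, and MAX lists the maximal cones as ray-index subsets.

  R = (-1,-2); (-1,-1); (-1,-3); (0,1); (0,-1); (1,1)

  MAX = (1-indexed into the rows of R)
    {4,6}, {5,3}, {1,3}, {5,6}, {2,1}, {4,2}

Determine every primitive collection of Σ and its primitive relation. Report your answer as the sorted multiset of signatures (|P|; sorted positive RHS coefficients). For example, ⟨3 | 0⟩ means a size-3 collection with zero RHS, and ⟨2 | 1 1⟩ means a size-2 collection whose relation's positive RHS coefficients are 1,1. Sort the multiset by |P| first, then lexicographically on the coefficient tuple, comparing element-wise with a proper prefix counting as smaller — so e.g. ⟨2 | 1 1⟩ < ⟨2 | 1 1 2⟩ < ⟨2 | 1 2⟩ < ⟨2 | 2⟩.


9 collections generate NE(X_Σ); each relation:

  P = {2,6}:  v_{2} + v_{6} = 0  →  sig = ⟨2 | 0⟩
  P = {4,5}:  v_{4} + v_{5} = 0  →  sig = ⟨2 | 0⟩
  P = {1,4}:  v_{1} + v_{4} = v_{2}  →  sig = ⟨2 | 1⟩
  P = {1,5}:  v_{1} + v_{5} = v_{3}  →  sig = ⟨2 | 1⟩
  P = {1,6}:  v_{1} + v_{6} = v_{5}  →  sig = ⟨2 | 1⟩
  P = {2,5}:  v_{2} + v_{5} = v_{1}  →  sig = ⟨2 | 1⟩
  P = {3,4}:  v_{3} + v_{4} = v_{1}  →  sig = ⟨2 | 1⟩
  P = {2,3}:  v_{2} + v_{3} = 2·v_{1}  →  sig = ⟨2 | 2⟩
  P = {3,6}:  v_{3} + v_{6} = 2·v_{5}  →  sig = ⟨2 | 2⟩

so the primitive-relation signature multiset is
[⟨2 | 0⟩, ⟨2 | 0⟩, ⟨2 | 1⟩, ⟨2 | 1⟩, ⟨2 | 1⟩, ⟨2 | 1⟩, ⟨2 | 1⟩, ⟨2 | 2⟩, ⟨2 | 2⟩]


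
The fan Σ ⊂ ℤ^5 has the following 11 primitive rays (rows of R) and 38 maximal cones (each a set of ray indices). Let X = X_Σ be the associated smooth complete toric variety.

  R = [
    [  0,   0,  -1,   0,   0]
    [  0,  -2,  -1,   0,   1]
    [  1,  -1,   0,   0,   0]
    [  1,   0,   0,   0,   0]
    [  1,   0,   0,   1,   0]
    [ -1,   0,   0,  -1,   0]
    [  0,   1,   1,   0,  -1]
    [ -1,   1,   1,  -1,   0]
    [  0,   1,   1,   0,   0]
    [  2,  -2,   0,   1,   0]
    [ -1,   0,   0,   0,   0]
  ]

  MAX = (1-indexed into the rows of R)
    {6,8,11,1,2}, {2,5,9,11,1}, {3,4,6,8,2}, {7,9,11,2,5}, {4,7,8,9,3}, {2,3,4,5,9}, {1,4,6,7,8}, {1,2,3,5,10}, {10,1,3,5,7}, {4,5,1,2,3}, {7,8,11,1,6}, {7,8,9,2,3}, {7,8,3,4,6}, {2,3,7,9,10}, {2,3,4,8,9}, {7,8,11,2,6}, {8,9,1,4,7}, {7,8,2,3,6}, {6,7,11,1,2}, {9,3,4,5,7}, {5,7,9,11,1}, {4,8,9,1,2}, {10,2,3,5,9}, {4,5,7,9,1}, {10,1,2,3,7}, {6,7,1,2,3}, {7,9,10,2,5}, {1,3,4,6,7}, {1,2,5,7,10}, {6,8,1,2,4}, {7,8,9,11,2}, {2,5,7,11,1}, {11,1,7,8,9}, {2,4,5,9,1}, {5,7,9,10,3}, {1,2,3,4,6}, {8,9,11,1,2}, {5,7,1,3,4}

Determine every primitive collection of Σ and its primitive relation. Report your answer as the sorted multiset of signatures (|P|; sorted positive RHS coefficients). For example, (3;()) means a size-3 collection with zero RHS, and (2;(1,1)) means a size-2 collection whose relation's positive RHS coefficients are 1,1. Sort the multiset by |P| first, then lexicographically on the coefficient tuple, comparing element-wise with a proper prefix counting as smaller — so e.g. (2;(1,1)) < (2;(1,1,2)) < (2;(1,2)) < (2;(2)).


|primitive collections| = 16. Relations:

  P={4,11}:  v_{4} + v_{11} = 0  ⇒ sig = (2;())
  P={5,6}:  v_{5} + v_{6} = 0  ⇒ sig = (2;())
  P={5,8}:  v_{5} + v_{8} = v_{9}  ⇒ sig = (2;(1))
  P={6,9}:  v_{6} + v_{9} = v_{8}  ⇒ sig = (2;(1))
  P={3,11}:  v_{3} + v_{11} = v_{2} + v_{7}  ⇒ sig = (2;(1,1))
  P={6,10}:  v_{6} + v_{10} = v_{2} + v_{3} + v_{7}  ⇒ sig = (2;(1,1,1))
  P={8,10}:  v_{8} + v_{10} = v_{2} + v_{3} + v_{7} + v_{9}  ⇒ sig = (2;(1,1,1,1))
  P={4,10}:  v_{4} + v_{10} = 2·v_{3} + v_{5}  ⇒ sig = (2;(1,2))
  P={10,11}:  v_{10} + v_{11} = 2·v_{2} + v_{5} + 2·v_{7}  ⇒ sig = (2;(1,2,2))
  P={1,3,9}:  v_{1} + v_{3} + v_{9} = v_{4}  ⇒ sig = (3;(1))
  P={2,4,7}:  v_{2} + v_{4} + v_{7} = v_{3}  ⇒ sig = (3;(1))
  P={1,3,8}:  v_{1} + v_{3} + v_{8} = v_{4} + v_{6}  ⇒ sig = (3;(1,1))
  P={1,9,10}:  v_{1} + v_{9} + v_{10} = v_{3} + v_{5}  ⇒ sig = (3;(1,1))
  P={1,2,7,9}:  v_{1} + v_{2} + v_{7} + v_{9} = 0  ⇒ sig = (4;())
  P={1,2,7,8}:  v_{1} + v_{2} + v_{7} + v_{8} = v_{6}  ⇒ sig = (4;(1))
  P={2,3,5,7}:  v_{2} + v_{3} + v_{5} + v_{7} = v_{10}  ⇒ sig = (4;(1))

Sorted signature multiset PRS(X):
    |P|=2: 9 collections, coeffs (), (), (1), (1), (1,1), (1,1,1), (1,1,1,1), (1,2), (1,2,2)
    |P|=3: 4 collections, coeffs (1), (1), (1,1), (1,1)
    |P|=4: 3 collections, coeffs (), (1), (1)


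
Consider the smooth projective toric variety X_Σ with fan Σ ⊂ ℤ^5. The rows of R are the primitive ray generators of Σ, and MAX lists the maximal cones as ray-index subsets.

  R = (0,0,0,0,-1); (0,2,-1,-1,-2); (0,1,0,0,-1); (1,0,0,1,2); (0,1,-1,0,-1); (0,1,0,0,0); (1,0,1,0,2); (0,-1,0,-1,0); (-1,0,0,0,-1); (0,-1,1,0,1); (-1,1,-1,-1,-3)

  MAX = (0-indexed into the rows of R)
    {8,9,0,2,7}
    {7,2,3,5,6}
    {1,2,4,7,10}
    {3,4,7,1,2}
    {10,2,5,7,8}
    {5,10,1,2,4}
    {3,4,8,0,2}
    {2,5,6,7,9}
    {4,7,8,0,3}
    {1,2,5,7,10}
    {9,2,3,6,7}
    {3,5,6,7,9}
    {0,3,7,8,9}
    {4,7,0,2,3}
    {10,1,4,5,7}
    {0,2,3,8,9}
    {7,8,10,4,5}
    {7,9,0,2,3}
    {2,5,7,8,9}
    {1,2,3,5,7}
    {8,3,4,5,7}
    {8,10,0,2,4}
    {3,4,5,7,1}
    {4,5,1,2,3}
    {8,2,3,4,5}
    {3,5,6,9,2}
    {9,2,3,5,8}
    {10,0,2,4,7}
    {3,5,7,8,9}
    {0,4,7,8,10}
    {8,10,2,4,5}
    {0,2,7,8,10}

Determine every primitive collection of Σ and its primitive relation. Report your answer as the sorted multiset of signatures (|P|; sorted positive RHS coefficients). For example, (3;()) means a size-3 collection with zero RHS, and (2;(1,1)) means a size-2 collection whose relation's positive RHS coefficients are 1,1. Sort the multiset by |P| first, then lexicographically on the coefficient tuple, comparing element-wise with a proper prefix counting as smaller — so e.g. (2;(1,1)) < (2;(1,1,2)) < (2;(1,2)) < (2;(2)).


Σ has 16 primitive collections:

  P={4,9}:  v_{4} + v_{9} = 0  ⟹  sig = (2;())
  P={0,5}:  v_{0} + v_{5} = v_{2}  ⟹  sig = (2;(1))
  P={3,10}:  v_{3} + v_{10} = v_{4}  ⟹  sig = (2;(1))
  P={1,8}:  v_{1} + v_{8} = v_{5} + v_{10}  ⟹  sig = (2;(1,1))
  P={6,8}:  v_{6} + v_{8} = v_{5} + v_{9}  ⟹  sig = (2;(1,1))
  P={1,9}:  v_{1} + v_{9} = v_{2} + v_{5} + v_{7}  ⟹  sig = (2;(1,1,1))
  P={6,10}:  v_{6} + v_{10} = v_{2} + v_{5} + v_{7}  ⟹  sig = (2;(1,1,1))
  P={9,10}:  v_{9} + v_{10} = v_{2} + v_{7} + v_{8}  ⟹  sig = (2;(1,1,1))
  P={4,6}:  v_{4} + v_{6} = v_{2} + v_{3} + v_{5} + v_{7}  ⟹  sig = (2;(1,1,1,1))
  P={0,6}:  v_{0} + v_{6} = 2·v_{2} + v_{3} + v_{7} + v_{9}  ⟹  sig = (2;(1,1,1,2))
  P={0,1}:  v_{0} + v_{1} = 2·v_{2} + v_{4} + v_{7}  ⟹  sig = (2;(1,1,2))
  P={1,6}:  v_{1} + v_{6} = 2·v_{2} + v_{3} + 2·v_{5} + 2·v_{7}  ⟹  sig = (2;(1,2,2,2))
  P={2,3,7,8}:  v_{2} + v_{3} + v_{7} + v_{8} = 0  ⟹  sig = (4;())
  P={2,4,5,7}:  v_{2} + v_{4} + v_{5} + v_{7} = v_{1}  ⟹  sig = (4;(1))
  P={2,4,7,8}:  v_{2} + v_{4} + v_{7} + v_{8} = v_{10}  ⟹  sig = (4;(1))
  P={2,3,5,7,9}:  v_{2} + v_{3} + v_{5} + v_{7} + v_{9} = v_{6}  ⟹  sig = (5;(1))

so the primitive-relation signature multiset is
[(2;()), (2;(1)), (2;(1)), (2;(1,1)), (2;(1,1)), (2;(1,1,1)), (2;(1,1,1)), (2;(1,1,1)), (2;(1,1,1,1)), (2;(1,1,1,2)), (2;(1,1,2)), (2;(1,2,2,2)), (4;()), (4;(1)), (4;(1)), (5;(1))]


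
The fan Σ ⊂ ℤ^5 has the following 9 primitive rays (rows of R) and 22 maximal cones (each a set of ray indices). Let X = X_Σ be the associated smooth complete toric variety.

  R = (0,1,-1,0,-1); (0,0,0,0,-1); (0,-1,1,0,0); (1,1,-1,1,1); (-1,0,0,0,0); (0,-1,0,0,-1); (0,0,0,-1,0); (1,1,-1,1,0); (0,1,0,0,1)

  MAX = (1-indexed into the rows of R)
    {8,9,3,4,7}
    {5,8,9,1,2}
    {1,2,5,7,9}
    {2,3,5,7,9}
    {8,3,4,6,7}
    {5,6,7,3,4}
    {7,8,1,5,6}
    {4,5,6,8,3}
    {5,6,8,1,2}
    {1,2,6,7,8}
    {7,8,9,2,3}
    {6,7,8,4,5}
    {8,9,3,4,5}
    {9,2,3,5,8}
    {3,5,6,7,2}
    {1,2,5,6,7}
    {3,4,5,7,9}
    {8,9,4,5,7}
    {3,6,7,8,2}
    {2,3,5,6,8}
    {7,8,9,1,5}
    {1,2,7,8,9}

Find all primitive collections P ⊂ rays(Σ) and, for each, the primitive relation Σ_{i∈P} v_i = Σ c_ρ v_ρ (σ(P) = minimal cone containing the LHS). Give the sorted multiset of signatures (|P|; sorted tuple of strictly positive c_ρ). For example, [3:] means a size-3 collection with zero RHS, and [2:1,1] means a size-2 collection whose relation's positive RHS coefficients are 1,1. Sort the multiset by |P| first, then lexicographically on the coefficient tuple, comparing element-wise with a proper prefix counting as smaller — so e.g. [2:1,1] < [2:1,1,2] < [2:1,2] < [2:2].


Σ has 6 primitive collections:

  P = {6,9}:  v_{6} + v_{9} = 0  ⇒ sig = [2:]
  P = {1,3}:  v_{1} + v_{3} = v_{2}  ⇒ sig = [2:1]
  P = {2,4}:  v_{2} + v_{4} = v_{8}  ⇒ sig = [2:1]
  P = {1,4}:  v_{1} + v_{4} = v_{5} + v_{7} + 2·v_{8}  ⇒ sig = [2:1,1,2]
  P = {3,5,7,8}:  v_{3} + v_{5} + v_{7} + v_{8} = 0  ⇒ sig = [4:]
  P = {2,5,7,8}:  v_{2} + v_{5} + v_{7} + v_{8} = v_{1}  ⇒ sig = [4:1]

Signatures (|P|; sorted positive RHS coefficients), sorted:
{ [2:],  [2:1] ×2,  [2:1,1,2],  [4:],  [4:1] }


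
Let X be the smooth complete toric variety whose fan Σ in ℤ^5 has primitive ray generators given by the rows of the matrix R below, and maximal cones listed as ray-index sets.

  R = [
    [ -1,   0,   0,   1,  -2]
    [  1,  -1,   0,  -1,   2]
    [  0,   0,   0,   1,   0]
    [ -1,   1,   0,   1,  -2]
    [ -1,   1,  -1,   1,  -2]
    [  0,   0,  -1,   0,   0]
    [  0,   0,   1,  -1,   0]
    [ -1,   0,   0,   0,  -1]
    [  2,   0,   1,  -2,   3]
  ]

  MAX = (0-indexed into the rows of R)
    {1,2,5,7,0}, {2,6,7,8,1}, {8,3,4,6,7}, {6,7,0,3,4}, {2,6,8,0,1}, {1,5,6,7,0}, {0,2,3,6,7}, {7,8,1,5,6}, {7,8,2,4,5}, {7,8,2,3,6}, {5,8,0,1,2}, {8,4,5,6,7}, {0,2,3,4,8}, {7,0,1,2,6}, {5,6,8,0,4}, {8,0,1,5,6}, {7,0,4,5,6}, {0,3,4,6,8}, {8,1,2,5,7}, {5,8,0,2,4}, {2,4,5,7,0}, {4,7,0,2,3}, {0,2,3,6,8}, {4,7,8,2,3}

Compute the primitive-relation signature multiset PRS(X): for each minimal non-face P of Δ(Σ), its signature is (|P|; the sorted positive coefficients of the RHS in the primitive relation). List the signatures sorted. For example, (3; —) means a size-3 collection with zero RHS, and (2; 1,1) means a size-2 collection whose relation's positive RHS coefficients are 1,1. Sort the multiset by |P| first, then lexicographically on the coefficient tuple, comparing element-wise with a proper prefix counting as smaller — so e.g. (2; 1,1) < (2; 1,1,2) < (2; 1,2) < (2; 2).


Σ has 6 primitive collections:

  • {1,3}:  v_{1} + v_{3} = 0 — sig = (2; —)
  • {1,4}:  v_{1} + v_{4} = v_{5} — sig = (2; 1)
  • {3,5}:  v_{3} + v_{5} = v_{4} — sig = (2; 1)
  • {2,5,6}:  v_{2} + v_{5} + v_{6} = 0 — sig = (3; —)
  • {0,7,8}:  v_{0} + v_{7} + v_{8} = v_{6} — sig = (3; 1)
  • {2,4,6}:  v_{2} + v_{4} + v_{6} = v_{3} — sig = (3; 1)

Sorted signature multiset PRS(X):
[(2; —), (2; 1), (2; 1), (3; —), (3; 1), (3; 1)]


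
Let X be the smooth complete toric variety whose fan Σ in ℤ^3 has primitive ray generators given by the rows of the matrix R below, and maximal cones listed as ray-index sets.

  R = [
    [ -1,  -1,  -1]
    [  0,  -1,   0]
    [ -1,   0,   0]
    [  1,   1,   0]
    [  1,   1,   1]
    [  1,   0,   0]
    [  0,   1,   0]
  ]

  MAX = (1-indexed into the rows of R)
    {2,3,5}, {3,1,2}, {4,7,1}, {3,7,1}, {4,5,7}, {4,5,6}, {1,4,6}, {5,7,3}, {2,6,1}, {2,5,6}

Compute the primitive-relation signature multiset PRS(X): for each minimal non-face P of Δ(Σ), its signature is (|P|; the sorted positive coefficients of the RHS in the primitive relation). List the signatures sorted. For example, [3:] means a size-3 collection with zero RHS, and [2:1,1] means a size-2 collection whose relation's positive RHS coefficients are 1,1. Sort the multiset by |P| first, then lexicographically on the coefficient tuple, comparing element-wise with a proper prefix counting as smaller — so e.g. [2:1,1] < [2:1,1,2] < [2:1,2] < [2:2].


6 minimal non-faces of Δ(Σ) (on 7 rays):

  • {1,5}:  v_{1} + v_{5} = 0  so sig = [2:]
  • {2,7}:  v_{2} + v_{7} = 0  so sig = [2:]
  • {3,6}:  v_{3} + v_{6} = 0  so sig = [2:]
  • {2,4}:  v_{2} + v_{4} = v_{6}  so sig = [2:1]
  • {3,4}:  v_{3} + v_{4} = v_{7}  so sig = [2:1]
  • {6,7}:  v_{6} + v_{7} = v_{4}  so sig = [2:1]

Signatures (|P|; sorted positive RHS coefficients), sorted:
    [2:]
    [2:]
    [2:]
    [2:1]
    [2:1]
    [2:1]


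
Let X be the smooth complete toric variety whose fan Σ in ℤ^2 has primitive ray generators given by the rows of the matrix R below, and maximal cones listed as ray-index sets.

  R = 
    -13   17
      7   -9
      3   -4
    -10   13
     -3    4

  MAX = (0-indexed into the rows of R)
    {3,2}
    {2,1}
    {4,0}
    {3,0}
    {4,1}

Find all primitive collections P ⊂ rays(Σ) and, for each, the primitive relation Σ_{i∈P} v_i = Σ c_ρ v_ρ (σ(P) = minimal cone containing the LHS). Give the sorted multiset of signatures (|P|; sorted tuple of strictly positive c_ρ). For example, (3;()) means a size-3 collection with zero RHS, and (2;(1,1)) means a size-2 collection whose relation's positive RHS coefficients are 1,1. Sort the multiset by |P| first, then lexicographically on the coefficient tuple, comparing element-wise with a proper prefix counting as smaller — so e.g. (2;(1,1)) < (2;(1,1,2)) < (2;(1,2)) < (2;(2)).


Primitive collections (5):

  {2,4}:  v_{2} + v_{4} = 0  ⟹  sig = (2;())
  {0,2}:  v_{0} + v_{2} = v_{3}  ⟹  sig = (2;(1))
  {1,3}:  v_{1} + v_{3} = v_{4}  ⟹  sig = (2;(1))
  {3,4}:  v_{3} + v_{4} = v_{0}  ⟹  sig = (2;(1))
  {0,1}:  v_{0} + v_{1} = 2·v_{4}  ⟹  sig = (2;(2))

Hence PRS(X_Σ) =
[(2;()), (2;(1)), (2;(1)), (2;(1)), (2;(2))]


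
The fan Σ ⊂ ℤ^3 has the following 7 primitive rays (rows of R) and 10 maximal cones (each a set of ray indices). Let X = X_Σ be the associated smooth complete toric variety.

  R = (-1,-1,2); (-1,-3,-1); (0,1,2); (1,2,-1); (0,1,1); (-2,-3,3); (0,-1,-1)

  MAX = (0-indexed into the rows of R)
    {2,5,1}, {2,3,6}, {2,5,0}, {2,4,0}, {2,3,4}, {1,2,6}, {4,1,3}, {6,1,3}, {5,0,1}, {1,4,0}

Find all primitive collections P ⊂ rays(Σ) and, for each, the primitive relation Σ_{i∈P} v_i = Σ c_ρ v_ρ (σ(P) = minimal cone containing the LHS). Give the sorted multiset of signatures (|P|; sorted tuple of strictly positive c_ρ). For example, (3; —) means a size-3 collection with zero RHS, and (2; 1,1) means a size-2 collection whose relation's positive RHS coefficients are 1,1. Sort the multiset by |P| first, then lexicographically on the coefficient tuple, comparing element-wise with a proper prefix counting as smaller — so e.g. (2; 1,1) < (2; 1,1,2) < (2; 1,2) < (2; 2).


9 minimal non-faces of Δ(Σ) (on 7 rays):

  {4,6}:  v_{4} + v_{6} = 0 ; sig = (2; —)
  {0,3}:  v_{0} + v_{3} = v_{4} ; sig = (2; 1)
  {3,5}:  v_{3} + v_{5} = v_{0} ; sig = (2; 1)
  {0,6}:  v_{0} + v_{6} = v_{1} + v_{2} ; sig = (2; 1,1)
  {4,5}:  v_{4} + v_{5} = 2·v_{0} ; sig = (2; 2)
  {5,6}:  v_{5} + v_{6} = 2·v_{1} + 2·v_{2} ; sig = (2; 2,2)
  {1,2,3}:  v_{1} + v_{2} + v_{3} = 0 ; sig = (3; —)
  {0,1,2}:  v_{0} + v_{1} + v_{2} = v_{5} ; sig = (3; 1)
  {1,2,4}:  v_{1} + v_{2} + v_{4} = v_{0} ; sig = (3; 1)

Hence PRS(X_Σ) =
{ (2; —),  (2; 1) ×2,  (2; 1,1),  (2; 2),  (2; 2,2),  (3; —),  (3; 1) ×2 }


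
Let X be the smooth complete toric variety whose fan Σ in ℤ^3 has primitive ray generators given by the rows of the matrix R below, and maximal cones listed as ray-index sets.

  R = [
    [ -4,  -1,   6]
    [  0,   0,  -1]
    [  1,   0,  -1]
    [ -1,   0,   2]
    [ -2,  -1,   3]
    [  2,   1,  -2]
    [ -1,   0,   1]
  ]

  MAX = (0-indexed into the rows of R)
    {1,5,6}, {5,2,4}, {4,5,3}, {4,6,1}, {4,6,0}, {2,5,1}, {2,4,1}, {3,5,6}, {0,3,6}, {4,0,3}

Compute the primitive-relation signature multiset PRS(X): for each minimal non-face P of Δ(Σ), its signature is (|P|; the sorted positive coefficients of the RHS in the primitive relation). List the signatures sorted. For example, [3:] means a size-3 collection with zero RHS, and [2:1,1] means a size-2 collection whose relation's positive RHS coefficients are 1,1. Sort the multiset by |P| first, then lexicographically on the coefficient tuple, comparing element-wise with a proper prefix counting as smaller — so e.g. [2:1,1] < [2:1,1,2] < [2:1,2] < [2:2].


Primitive collections (9):

  P={2,6}:  v_{2} + v_{6} = 0  →  sig = [2:]
  P={1,3}:  v_{1} + v_{3} = v_{6}  →  sig = [2:1]
  P={0,2}:  v_{0} + v_{2} = v_{3} + v_{4}  →  sig = [2:1,1]
  P={2,3}:  v_{2} + v_{3} = v_{4} + v_{5}  →  sig = [2:1,1]
  P={0,1}:  v_{0} + v_{1} = v_{4} + 2·v_{6}  →  sig = [2:1,2]
  P={0,5}:  v_{0} + v_{5} = 2·v_{3}  →  sig = [2:2]
  P={1,4,5}:  v_{1} + v_{4} + v_{5} = 0  →  sig = [3:]
  P={3,4,6}:  v_{3} + v_{4} + v_{6} = v_{0}  →  sig = [3:1]
  P={4,5,6}:  v_{4} + v_{5} + v_{6} = v_{3}  →  sig = [3:1]

Sorted signature multiset PRS(X):
[[2:], [2:1], [2:1,1], [2:1,1], [2:1,2], [2:2], [3:], [3:1], [3:1]]


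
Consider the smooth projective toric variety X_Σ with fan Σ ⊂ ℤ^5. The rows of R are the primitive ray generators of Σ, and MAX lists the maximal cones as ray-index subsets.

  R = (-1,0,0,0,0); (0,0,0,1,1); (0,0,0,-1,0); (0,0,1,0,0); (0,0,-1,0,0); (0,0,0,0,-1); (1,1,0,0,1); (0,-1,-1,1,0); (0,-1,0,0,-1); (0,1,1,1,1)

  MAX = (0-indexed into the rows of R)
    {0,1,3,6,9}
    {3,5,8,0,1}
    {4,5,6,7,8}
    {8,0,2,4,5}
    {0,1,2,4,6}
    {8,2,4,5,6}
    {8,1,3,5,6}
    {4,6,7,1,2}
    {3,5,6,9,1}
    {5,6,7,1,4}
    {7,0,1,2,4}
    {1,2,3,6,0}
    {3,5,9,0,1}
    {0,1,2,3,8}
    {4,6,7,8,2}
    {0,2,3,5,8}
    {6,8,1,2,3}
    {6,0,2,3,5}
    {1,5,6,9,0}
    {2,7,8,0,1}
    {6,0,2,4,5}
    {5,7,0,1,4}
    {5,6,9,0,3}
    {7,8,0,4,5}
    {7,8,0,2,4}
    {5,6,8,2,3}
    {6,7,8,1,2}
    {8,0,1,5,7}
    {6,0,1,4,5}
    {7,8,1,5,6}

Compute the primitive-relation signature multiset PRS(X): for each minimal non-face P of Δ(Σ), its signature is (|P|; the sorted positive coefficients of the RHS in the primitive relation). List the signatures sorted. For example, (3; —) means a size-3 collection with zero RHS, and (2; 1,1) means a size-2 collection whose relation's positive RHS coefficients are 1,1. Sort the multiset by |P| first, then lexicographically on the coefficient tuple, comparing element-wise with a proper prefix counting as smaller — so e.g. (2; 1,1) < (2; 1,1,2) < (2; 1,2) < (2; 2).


Δ(Σ) — 10 vertices, 12 min non-faces:

  P={3,4}:  v_{3} + v_{4} = 0 ; sig = (2; —)
  P={3,7}:  v_{3} + v_{7} = v_{1} + v_{8} ; sig = (2; 1,1)
  P={2,9}:  v_{2} + v_{9} = v_{0} + v_{3} + v_{6} ; sig = (2; 1,1,1)
  P={8,9}:  v_{8} + v_{9} = v_{1} + v_{3} + v_{5} ; sig = (2; 1,1,1)
  P={4,9}:  v_{4} + v_{9} = v_{0} + v_{1} + v_{5} + v_{6} ; sig = (2; 1,1,1,1)
  P={7,9}:  v_{7} + v_{9} = 2·v_{1} + v_{5} ; sig = (2; 1,2)
  P={0,6,8}:  v_{0} + v_{6} + v_{8} = 0 ; sig = (3; —)
  P={1,2,5}:  v_{1} + v_{2} + v_{5} = 0 ; sig = (3; —)
  P={1,4,8}:  v_{1} + v_{4} + v_{8} = v_{7} ; sig = (3; 1)
  P={0,6,7}:  v_{0} + v_{6} + v_{7} = v_{1} + v_{4} ; sig = (3; 1,1)
  P={2,5,7}:  v_{2} + v_{5} + v_{7} = v_{4} + v_{8} ; sig = (3; 1,1)
  P={0,1,3,5,6}:  v_{0} + v_{1} + v_{3} + v_{5} + v_{6} = v_{9} ; sig = (5; 1)

so the primitive-relation signature multiset is
{ (2; —),  (2; 1,1),  (2; 1,1,1) ×2,  (2; 1,1,1,1),  (2; 1,2),  (3; —) ×2,  (3; 1),  (3; 1,1) ×2,  (5; 1) }


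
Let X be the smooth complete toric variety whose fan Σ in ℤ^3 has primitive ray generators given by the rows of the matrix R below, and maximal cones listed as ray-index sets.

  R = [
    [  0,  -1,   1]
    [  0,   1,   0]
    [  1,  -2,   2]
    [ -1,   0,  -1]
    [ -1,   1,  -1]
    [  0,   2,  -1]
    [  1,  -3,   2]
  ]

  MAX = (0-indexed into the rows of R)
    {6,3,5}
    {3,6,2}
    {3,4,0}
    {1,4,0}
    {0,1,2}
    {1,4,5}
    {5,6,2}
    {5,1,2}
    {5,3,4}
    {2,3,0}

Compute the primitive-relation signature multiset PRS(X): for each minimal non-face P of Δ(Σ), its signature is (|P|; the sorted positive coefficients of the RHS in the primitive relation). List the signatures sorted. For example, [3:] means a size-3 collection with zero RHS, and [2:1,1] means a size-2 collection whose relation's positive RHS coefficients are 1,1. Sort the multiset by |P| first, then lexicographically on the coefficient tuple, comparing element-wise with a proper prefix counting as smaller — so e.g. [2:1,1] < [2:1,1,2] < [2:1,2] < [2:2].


Primitive collections (7):

  P={0,5}:  v_{0} + v_{5} = v_{1} — sig = [2:1]
  P={1,3}:  v_{1} + v_{3} = v_{4} — sig = [2:1]
  P={1,6}:  v_{1} + v_{6} = v_{2} — sig = [2:1]
  P={2,4}:  v_{2} + v_{4} = v_{0} — sig = [2:1]
  P={4,6}:  v_{4} + v_{6} = v_{2} + v_{3} — sig = [2:1,1]
  P={0,6}:  v_{0} + v_{6} = 2·v_{2} + v_{3} — sig = [2:1,2]
  P={2,3,5}:  v_{2} + v_{3} + v_{5} = 0 — sig = [3:]

Hence PRS(X_Σ) =
[[2:1], [2:1], [2:1], [2:1], [2:1,1], [2:1,2], [3:]]


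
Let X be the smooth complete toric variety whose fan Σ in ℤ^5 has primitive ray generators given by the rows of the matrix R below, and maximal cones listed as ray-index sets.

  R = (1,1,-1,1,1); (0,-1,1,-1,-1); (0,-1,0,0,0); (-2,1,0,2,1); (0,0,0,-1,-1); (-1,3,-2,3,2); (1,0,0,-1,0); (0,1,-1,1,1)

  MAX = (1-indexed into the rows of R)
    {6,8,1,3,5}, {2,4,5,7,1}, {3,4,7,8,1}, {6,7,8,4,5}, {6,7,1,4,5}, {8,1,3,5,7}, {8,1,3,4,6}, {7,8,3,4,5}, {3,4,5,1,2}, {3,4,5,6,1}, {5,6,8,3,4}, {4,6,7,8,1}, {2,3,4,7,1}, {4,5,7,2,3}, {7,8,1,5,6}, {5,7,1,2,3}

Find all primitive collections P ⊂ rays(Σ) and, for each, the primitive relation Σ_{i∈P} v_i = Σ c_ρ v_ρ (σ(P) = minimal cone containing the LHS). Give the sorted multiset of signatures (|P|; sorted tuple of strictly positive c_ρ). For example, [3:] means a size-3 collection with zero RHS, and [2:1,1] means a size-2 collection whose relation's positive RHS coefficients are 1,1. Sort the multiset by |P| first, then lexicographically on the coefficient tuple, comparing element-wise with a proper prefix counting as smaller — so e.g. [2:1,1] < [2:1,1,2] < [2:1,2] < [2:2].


Minimal non-faces — 5 found among 8 rays, 16 max cones:

  {2,8}:  v_{2} + v_{8} = 0  ⟹  sig = [2:]
  {2,6}:  v_{2} + v_{6} = v_{1} + v_{4} + v_{5}  ⟹  sig = [2:1,1,1]
  {3,6,7}:  v_{3} + v_{6} + v_{7} = 2·v_{8}  ⟹  sig = [3:2]
  {1,4,5,8}:  v_{1} + v_{4} + v_{5} + v_{8} = v_{6}  ⟹  sig = [4:1]
  {1,3,4,5,7}:  v_{1} + v_{3} + v_{4} + v_{5} + v_{7} = v_{8}  ⟹  sig = [5:1]

Sorted signature multiset PRS(X):
[[2:], [2:1,1,1], [3:2], [4:1], [5:1]]


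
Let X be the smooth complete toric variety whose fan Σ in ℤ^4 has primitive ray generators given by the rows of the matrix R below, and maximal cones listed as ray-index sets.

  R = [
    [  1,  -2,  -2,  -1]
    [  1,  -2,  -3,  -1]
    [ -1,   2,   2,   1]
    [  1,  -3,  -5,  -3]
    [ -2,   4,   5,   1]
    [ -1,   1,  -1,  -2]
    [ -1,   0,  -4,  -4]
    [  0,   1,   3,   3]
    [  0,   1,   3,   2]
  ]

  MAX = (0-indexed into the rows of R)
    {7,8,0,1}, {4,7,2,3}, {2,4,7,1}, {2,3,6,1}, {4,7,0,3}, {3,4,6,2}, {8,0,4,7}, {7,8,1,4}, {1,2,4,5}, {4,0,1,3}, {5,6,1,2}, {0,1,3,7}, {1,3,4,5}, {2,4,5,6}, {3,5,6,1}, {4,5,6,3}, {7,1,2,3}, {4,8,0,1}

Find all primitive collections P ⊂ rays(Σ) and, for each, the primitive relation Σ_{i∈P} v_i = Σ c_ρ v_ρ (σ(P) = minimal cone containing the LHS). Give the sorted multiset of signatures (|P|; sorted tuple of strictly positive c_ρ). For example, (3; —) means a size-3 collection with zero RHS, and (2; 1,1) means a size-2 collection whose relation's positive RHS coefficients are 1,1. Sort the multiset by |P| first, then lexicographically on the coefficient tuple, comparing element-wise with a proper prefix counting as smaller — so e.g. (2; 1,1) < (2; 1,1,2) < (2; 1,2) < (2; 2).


14 collections generate NE(X_Σ); each relation:

  P={0,2}:  v_{0} + v_{2} = 0  so sig = (2; —)
  P={3,8}:  v_{3} + v_{8} = v_{0}  so sig = (2; 1)
  P={5,7}:  v_{5} + v_{7} = v_{2}  so sig = (2; 1)
  P={6,8}:  v_{6} + v_{8} = v_{5}  so sig = (2; 1)
  P={0,6}:  v_{0} + v_{6} = v_{3} + v_{5}  so sig = (2; 1,1)
  P={5,8}:  v_{5} + v_{8} = v_{1} + v_{4}  so sig = (2; 1,1)
  P={0,5}:  v_{0} + v_{5} = v_{1} + v_{3} + v_{4}  so sig = (2; 1,1,1)
  P={2,8}:  v_{2} + v_{8} = v_{1} + v_{4} + v_{7}  so sig = (2; 1,1,1)
  P={6,7}:  v_{6} + v_{7} = 2·v_{2} + v_{3}  so sig = (2; 1,2)
  P={2,3,5}:  v_{2} + v_{3} + v_{5} = v_{6}  so sig = (3; 1)
  P={1,4,6}:  v_{1} + v_{4} + v_{6} = 2·v_{5}  so sig = (3; 2)
  P={1,3,4,7}:  v_{1} + v_{3} + v_{4} + v_{7} = 0  so sig = (4; —)
  P={0,1,4,7}:  v_{0} + v_{1} + v_{4} + v_{7} = v_{8}  so sig = (4; 1)
  P={1,2,3,4}:  v_{1} + v_{2} + v_{3} + v_{4} = v_{5}  so sig = (4; 1)

so the primitive-relation signature multiset is
    |P|=2: 9 collections, coeffs (), (1), (1), (1), (1,1), (1,1), (1,1,1), (1,1,1), (1,2)
    |P|=3: 2 collections, coeffs (1), (2)
    |P|=4: 3 collections, coeffs (), (1), (1)


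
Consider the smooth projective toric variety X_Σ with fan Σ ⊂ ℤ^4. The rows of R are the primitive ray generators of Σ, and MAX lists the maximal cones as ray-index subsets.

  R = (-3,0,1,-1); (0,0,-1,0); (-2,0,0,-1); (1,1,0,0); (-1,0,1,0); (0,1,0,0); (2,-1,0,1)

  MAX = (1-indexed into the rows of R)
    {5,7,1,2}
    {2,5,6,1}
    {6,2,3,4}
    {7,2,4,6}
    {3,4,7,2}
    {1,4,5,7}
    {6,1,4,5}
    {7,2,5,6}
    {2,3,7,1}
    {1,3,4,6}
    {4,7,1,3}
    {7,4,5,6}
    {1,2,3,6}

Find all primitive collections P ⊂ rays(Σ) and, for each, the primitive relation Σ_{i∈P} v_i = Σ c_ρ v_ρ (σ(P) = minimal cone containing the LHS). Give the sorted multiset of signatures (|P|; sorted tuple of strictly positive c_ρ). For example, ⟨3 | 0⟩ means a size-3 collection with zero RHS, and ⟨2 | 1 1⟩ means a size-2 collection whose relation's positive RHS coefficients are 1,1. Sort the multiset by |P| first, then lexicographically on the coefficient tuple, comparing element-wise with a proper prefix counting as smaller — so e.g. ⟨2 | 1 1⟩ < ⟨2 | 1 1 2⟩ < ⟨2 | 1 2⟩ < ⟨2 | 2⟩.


Σ has 5 primitive collections:

  P = {3,5}:  v_{3} + v_{5} = v_{1}  so sig = ⟨2 | 1⟩
  P = {3,6,7}:  v_{3} + v_{6} + v_{7} = 0  so sig = ⟨3 | 0⟩
  P = {1,6,7}:  v_{1} + v_{6} + v_{7} = v_{5}  so sig = ⟨3 | 1⟩
  P = {2,4,5}:  v_{2} + v_{4} + v_{5} = v_{6}  so sig = ⟨3 | 1⟩
  P = {1,2,4}:  v_{1} + v_{2} + v_{4} = v_{3} + v_{6}  so sig = ⟨3 | 1 1⟩

Sorted signature multiset PRS(X):
    ⟨2 | 1⟩
    ⟨3 | 0⟩
    ⟨3 | 1⟩
    ⟨3 | 1⟩
    ⟨3 | 1 1⟩


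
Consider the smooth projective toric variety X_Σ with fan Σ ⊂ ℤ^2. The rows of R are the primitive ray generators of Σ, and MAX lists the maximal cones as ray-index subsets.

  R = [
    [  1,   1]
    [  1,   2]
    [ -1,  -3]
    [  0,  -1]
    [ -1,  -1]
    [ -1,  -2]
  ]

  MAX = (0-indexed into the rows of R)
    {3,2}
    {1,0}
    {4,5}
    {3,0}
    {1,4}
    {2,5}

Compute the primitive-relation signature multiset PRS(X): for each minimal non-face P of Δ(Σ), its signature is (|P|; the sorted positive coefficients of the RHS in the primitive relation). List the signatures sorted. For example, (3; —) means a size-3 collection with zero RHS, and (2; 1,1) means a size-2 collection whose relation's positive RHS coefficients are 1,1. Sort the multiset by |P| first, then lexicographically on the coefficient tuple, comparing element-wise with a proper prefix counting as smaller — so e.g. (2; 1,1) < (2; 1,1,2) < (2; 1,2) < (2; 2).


9 minimal non-faces of Δ(Σ) (on 6 rays):

  P = {0,4}:  v_{0} + v_{4} = 0  ⇒ sig = (2; —)
  P = {1,5}:  v_{1} + v_{5} = 0  ⇒ sig = (2; —)
  P = {0,5}:  v_{0} + v_{5} = v_{3}  ⇒ sig = (2; 1)
  P = {1,2}:  v_{1} + v_{2} = v_{3}  ⇒ sig = (2; 1)
  P = {1,3}:  v_{1} + v_{3} = v_{0}  ⇒ sig = (2; 1)
  P = {3,4}:  v_{3} + v_{4} = v_{5}  ⇒ sig = (2; 1)
  P = {3,5}:  v_{3} + v_{5} = v_{2}  ⇒ sig = (2; 1)
  P = {0,2}:  v_{0} + v_{2} = 2·v_{3}  ⇒ sig = (2; 2)
  P = {2,4}:  v_{2} + v_{4} = 2·v_{5}  ⇒ sig = (2; 2)

so the primitive-relation signature multiset is
    (2; —)
    (2; —)
    (2; 1)
    (2; 1)
    (2; 1)
    (2; 1)
    (2; 1)
    (2; 2)
    (2; 2)


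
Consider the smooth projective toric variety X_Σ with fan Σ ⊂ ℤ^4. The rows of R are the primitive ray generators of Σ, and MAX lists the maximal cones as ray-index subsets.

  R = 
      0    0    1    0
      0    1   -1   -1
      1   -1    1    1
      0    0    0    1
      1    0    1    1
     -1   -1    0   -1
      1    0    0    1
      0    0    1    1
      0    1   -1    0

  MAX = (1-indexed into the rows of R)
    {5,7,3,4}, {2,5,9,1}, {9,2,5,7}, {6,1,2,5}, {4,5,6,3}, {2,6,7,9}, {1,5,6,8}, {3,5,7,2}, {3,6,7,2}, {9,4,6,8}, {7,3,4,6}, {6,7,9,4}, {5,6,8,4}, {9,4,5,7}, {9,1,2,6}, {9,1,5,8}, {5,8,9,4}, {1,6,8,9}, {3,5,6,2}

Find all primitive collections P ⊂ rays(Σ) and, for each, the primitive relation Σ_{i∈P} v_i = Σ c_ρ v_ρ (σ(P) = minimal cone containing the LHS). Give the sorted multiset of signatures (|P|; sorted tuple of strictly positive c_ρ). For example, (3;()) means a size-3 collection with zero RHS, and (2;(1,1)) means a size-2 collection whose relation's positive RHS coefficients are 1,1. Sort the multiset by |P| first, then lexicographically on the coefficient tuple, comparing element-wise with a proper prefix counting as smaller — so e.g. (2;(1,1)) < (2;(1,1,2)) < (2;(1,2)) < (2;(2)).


|primitive collections| = 10. Relations:

  {1,4}:  v_{1} + v_{4} = v_{8} ; sig = (2;(1))
  {1,7}:  v_{1} + v_{7} = v_{5} ; sig = (2;(1))
  {2,4}:  v_{2} + v_{4} = v_{9} ; sig = (2;(1))
  {3,9}:  v_{3} + v_{9} = v_{7} ; sig = (2;(1))
  {2,8}:  v_{2} + v_{8} = v_{1} + v_{9} ; sig = (2;(1,1))
  {7,8}:  v_{7} + v_{8} = v_{4} + v_{5} ; sig = (2;(1,1))
  {3,8}:  v_{3} + v_{8} = v_{4} + 2·v_{5} + v_{6} ; sig = (2;(1,1,2))
  {1,3}:  v_{1} + v_{3} = 2·v_{5} + v_{6} ; sig = (2;(1,2))
  {5,6,9}:  v_{5} + v_{6} + v_{9} = 0 ; sig = (3;())
  {5,6,7}:  v_{5} + v_{6} + v_{7} = v_{3} ; sig = (3;(1))

Hence PRS(X_Σ) =
[(2;(1)), (2;(1)), (2;(1)), (2;(1)), (2;(1,1)), (2;(1,1)), (2;(1,1,2)), (2;(1,2)), (3;()), (3;(1))]


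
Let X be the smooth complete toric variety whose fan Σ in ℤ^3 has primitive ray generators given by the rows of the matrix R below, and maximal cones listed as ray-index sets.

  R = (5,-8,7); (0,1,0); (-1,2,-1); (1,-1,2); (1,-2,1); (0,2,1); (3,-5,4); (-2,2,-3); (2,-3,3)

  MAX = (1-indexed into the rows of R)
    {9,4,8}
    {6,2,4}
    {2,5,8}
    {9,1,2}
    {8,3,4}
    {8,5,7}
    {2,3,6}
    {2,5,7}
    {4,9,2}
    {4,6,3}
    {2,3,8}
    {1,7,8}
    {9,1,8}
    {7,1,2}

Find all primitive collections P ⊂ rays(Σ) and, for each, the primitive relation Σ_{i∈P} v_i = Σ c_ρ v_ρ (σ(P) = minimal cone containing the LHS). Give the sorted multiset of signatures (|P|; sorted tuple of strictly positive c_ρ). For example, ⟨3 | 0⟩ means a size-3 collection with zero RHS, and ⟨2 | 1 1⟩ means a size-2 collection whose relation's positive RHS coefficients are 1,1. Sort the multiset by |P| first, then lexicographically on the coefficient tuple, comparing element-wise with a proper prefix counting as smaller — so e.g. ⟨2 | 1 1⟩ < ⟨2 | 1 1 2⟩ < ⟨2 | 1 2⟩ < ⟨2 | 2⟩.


|primitive collections| = 20. Relations:

  {3,5}:  v_{3} + v_{5} = 0  so sig = ⟨2 | 0⟩
  {3,7}:  v_{3} + v_{7} = v_{9}  so sig = ⟨2 | 1⟩
  {3,9}:  v_{3} + v_{9} = v_{4}  so sig = ⟨2 | 1⟩
  {4,5}:  v_{4} + v_{5} = v_{9}  so sig = ⟨2 | 1⟩
  {5,9}:  v_{5} + v_{9} = v_{7}  so sig = ⟨2 | 1⟩
  {7,9}:  v_{7} + v_{9} = v_{1}  so sig = ⟨2 | 1⟩
  {5,6}:  v_{5} + v_{6} = v_{2} + v_{4}  so sig = ⟨2 | 1 1⟩
  {6,7}:  v_{6} + v_{7} = v_{2} + v_{4} + v_{9}  so sig = ⟨2 | 1 1 1⟩
  {1,6}:  v_{1} + v_{6} = v_{2} + v_{4} + 2·v_{9}  so sig = ⟨2 | 1 1 2⟩
  {6,9}:  v_{6} + v_{9} = v_{2} + 2·v_{4}  so sig = ⟨2 | 1 2⟩
  {1,3}:  v_{1} + v_{3} = 2·v_{9}  so sig = ⟨2 | 2⟩
  {1,5}:  v_{1} + v_{5} = 2·v_{7}  so sig = ⟨2 | 2⟩
  {4,7}:  v_{4} + v_{7} = 2·v_{9}  so sig = ⟨2 | 2⟩
  {6,8}:  v_{6} + v_{8} = 2·v_{3}  so sig = ⟨2 | 2⟩
  {1,4}:  v_{1} + v_{4} = 3·v_{9}  so sig = ⟨2 | 3⟩
  {2,8,9}:  v_{2} + v_{8} + v_{9} = 0  so sig = ⟨3 | 0⟩
  {1,2,8}:  v_{1} + v_{2} + v_{8} = v_{7}  so sig = ⟨3 | 1⟩
  {2,3,4}:  v_{2} + v_{3} + v_{4} = v_{6}  so sig = ⟨3 | 1⟩
  {2,4,8}:  v_{2} + v_{4} + v_{8} = v_{3}  so sig = ⟨3 | 1⟩
  {2,7,8}:  v_{2} + v_{7} + v_{8} = v_{5}  so sig = ⟨3 | 1⟩

Sorted signature multiset PRS(X):
    |P|=2: 15 collections, coeffs (), (1), (1), (1), (1), (1), (1,1), (1,1,1), (1,1,2), (1,2), (2), (2), (2), (2), (3)
    |P|=3: 5 collections, coeffs (), (1), (1), (1), (1)


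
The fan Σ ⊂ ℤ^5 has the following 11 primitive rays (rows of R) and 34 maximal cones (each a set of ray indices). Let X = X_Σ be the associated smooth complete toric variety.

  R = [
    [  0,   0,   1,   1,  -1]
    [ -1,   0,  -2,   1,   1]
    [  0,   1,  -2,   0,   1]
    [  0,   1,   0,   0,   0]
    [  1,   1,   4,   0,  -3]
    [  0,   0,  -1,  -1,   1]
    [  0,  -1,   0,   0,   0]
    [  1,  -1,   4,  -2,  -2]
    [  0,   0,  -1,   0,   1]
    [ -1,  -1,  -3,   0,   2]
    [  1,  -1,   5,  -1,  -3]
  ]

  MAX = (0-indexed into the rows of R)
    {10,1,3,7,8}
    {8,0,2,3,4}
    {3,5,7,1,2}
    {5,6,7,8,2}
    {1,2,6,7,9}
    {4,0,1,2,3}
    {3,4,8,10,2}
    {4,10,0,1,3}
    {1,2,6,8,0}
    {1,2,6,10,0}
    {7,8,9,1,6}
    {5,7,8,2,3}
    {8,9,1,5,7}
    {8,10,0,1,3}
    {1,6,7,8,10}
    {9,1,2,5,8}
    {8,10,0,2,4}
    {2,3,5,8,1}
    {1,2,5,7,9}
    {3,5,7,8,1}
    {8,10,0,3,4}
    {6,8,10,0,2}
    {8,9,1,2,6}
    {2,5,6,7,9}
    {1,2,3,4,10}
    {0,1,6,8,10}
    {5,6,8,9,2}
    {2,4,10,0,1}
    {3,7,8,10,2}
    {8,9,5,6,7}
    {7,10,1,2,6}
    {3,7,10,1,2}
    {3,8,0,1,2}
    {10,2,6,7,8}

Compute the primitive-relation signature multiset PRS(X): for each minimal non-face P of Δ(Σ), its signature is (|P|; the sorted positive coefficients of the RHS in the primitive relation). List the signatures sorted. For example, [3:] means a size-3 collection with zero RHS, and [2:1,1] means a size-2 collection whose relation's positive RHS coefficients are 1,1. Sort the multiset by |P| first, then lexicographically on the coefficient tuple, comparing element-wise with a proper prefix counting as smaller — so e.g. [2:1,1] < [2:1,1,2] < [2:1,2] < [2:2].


The 17 primitive collections of Σ (r=11, n=5):

  P={0,5}:  v_{0} + v_{5} = 0 ; sig = [2:]
  P={3,6}:  v_{3} + v_{6} = 0 ; sig = [2:]
  P={0,7}:  v_{0} + v_{7} = v_{10} ; sig = [2:1]
  P={5,10}:  v_{5} + v_{10} = v_{7} ; sig = [2:1]
  P={0,9}:  v_{0} + v_{9} = v_{1} + v_{6} ; sig = [2:1,1]
  P={3,9}:  v_{3} + v_{9} = v_{1} + v_{5} ; sig = [2:1,1]
  P={4,5}:  v_{4} + v_{5} = v_{2} + v_{3} + v_{10} ; sig = [2:1,1,1]
  P={4,6}:  v_{4} + v_{6} = v_{0} + v_{2} + v_{10} ; sig = [2:1,1,1]
  P={4,9}:  v_{4} + v_{9} = v_{1} + v_{2} + v_{10} ; sig = [2:1,1,1]
  P={9,10}:  v_{9} + v_{10} = v_{1} + v_{6} + v_{7} ; sig = [2:1,1,1]
  P={4,7}:  v_{4} + v_{7} = v_{2} + v_{3} + 2·v_{10} ; sig = [2:1,1,2]
  P={1,5,6}:  v_{1} + v_{5} + v_{6} = v_{9} ; sig = [3:1]
  P={1,4,8}:  v_{1} + v_{4} + v_{8} = v_{0} + v_{3} ; sig = [3:1,1]
  P={1,2,8,10}:  v_{1} + v_{2} + v_{8} + v_{10} = 0 ; sig = [4:]
  P={0,2,3,10}:  v_{0} + v_{2} + v_{3} + v_{10} = v_{4} ; sig = [4:1]
  P={1,2,7,8}:  v_{1} + v_{2} + v_{7} + v_{8} = v_{5} ; sig = [4:1]
  P={2,7,8,9}:  v_{2} + v_{7} + v_{8} + v_{9} = 2·v_{5} + v_{6} ; sig = [4:1,2]

Signatures (|P|; sorted positive RHS coefficients), sorted:
{ [2:] ×2,  [2:1] ×2,  [2:1,1] ×2,  [2:1,1,1] ×4,  [2:1,1,2],  [3:1],  [3:1,1],  [4:],  [4:1] ×2,  [4:1,2] }
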